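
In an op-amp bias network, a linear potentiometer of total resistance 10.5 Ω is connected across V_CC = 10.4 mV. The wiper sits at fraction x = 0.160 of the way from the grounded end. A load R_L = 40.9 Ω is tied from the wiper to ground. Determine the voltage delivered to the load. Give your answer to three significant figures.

V_out ≈ 1.61 mV

Lower segment x·R_p = 1.680 Ω; upper segment (1−x)·R_p = 8.820 Ω.
Lower segment in parallel with the load: 1.680 ‖ 40.9 = 1.614 Ω.
V_out = 10.4 × 1.614/(8.820 + 1.614) = 1.609 mV.
(Unloaded: V_out = x·V_CC = 1.66 mV.)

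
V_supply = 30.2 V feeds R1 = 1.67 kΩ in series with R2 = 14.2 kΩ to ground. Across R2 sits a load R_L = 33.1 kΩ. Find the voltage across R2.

V_out ≈ 25.9 V

R2 ‖ R_L = (14.2 × 33.1)/(14.2 + 33.1) = 9.937 kΩ.
Voltage divider with the loaded lower leg: V_out = 30.2 × 9.937/(1.67 + 9.937) = 30.2 × 0.8561 = 25.85 V.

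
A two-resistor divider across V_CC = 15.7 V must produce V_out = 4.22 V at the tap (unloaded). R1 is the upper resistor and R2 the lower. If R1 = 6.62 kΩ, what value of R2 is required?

Required fraction k = V_out/V_CC = 0.2688.
So R2 = R1 · V_out/(V_CC − V_out) = 6.62 × 4.22/(15.7 − 4.22) = 6.62 × 0.3676 = 2.433 kΩ.

R2 ≈ 2.43 kΩ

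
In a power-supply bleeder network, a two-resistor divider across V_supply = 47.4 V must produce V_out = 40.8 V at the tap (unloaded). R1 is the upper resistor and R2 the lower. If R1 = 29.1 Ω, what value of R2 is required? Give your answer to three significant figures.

R2 ≈ 180 Ω

The divider ratio is R2/(R1+R2) = 40.8/47.4 = 0.8608.
R2 = R1 · 0.8608/(1 − 0.8608) = 179.9 Ω.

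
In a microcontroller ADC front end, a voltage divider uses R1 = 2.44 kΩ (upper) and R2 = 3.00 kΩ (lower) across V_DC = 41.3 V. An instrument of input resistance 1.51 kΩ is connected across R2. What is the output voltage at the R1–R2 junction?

First combine the lower leg with the load: R2 ‖ R_L = 1.004 kΩ.
Voltage divider with the loaded lower leg: V_out = 41.3 × 1.004/(2.44 + 1.004) = 41.3 × 0.2916 = 12.04 V.
(Unloaded it would be 22.8 V; the load pulls it down.)

V_out ≈ 12.0 V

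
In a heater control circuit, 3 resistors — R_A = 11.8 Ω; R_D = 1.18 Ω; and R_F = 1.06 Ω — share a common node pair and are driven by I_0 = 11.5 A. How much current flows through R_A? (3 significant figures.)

Total conductance ΣG = 1/11.8 + 1/1.18 + 1/1.06 = 1.876 (units of 1/Ω).
Current divider: I(R_A) = I_0 · G_k/ΣG = 11.5 × (0.08475/1.876) = 11.5 × 0.04518 = 0.5196 A.

I ≈ 0.520 A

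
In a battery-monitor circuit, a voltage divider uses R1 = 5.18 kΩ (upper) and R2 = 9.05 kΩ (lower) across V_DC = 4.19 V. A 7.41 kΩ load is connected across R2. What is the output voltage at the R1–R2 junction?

R2 ‖ R_L = (9.05 × 7.41)/(9.05 + 7.41) = 4.074 kΩ.
Now apply the divider: V_out = 4.19 × 0.4403 = 1.845 V.

V_out ≈ 1.84 V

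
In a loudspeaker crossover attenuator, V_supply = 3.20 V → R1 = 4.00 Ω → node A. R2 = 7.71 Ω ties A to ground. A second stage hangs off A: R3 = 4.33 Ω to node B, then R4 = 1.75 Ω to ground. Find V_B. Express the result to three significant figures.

Node A sees R2 in parallel with the series input of stage 2, R3 + R4 = 6.080 Ω.
R2 ‖ (R3+R4) = 3.399 Ω.
So V_A = 3.20 × 0.4594 = 1.470 V.
Stage 2 is unloaded, so V_B = V_A · R4/(R3+R4) = 1.470 × 1.75/6.080 = 0.4231 V.

V_B ≈ 0.423 V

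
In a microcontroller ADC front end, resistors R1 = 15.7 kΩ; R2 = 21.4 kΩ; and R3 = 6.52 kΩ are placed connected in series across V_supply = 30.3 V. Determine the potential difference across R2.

V ≈ 14.9 V

Series total: ΣR = 15.7 + 21.4 + 6.52 = 43.62 kΩ.
V = V_supply · R/ΣR = 30.3 × 0.4906 = 14.87 V.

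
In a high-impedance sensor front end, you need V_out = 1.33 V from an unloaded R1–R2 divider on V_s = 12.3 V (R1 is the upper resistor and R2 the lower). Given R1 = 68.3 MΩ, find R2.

V_out/V_s = R2/(R1+R2) = 0.1081.
Rearranging, R2 = R1·k/(1−k) = 68.3 × 0.1212 = 8.281 MΩ.

R2 ≈ 8.28 MΩ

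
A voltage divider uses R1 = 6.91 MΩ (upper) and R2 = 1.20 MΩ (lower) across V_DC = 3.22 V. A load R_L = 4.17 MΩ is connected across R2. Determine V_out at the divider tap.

The load sits in parallel with R2, giving an effective lower resistance R2' = R2·R_L/(R2+R_L) = 0.9318 MΩ.
Now apply the divider: V_out = 3.22 × 0.1188 = 0.3826 V.
(Unloaded it would be 0.476 V; the load pulls it down.)

V_out ≈ 0.383 V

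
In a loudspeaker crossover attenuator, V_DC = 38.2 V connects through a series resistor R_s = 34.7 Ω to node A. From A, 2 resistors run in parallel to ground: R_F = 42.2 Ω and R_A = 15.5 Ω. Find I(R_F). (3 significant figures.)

Combine the parallel branches: R_p = (1/42.2 + 1/15.5)⁻¹ = 11.34 Ω.
Node voltage V_A = V_DC · R_p/(R_s + R_p) = 38.2 × 0.2462 = 9.407 V.
Branch current I = V_A/R_F = 9.407/42.2 = 0.2229 A.
(Equivalently: I_total = 0.8298 A, then current-divider fraction G_k/ΣG = 0.2686.)

I ≈ 0.223 A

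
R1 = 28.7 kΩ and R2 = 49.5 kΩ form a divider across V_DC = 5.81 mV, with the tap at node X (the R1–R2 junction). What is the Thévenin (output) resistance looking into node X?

R_th ≈ 18.2 kΩ

Looking into X with the source shorted: R_th = R1·R2/(R1+R2) = 28.70 × 49.5/78.20 = 18.17 kΩ.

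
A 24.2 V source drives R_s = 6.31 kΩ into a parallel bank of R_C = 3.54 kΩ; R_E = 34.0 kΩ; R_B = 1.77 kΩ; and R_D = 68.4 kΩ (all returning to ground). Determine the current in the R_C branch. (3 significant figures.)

I ≈ 1.03 mA

Equivalent of the parallel group: R_p = 1.122 kΩ.
Node voltage V_A = V_DC · R_p/(R_s + R_p) = 24.2 × 0.1509 = 3.653 V.
I(R_C) = V_A / R_C = 3.653/3.54 = 1.032 mA.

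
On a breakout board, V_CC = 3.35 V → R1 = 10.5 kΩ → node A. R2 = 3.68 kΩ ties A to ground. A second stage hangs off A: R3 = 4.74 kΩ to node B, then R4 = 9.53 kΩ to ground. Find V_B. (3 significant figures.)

Node A sees R2 in parallel with the series input of stage 2, R3 + R4 = 14.27 kΩ.
Effective lower resistance at A: R2 ‖ 14.27 = 2.926 kΩ.
First divider: V_A = V_CC · 2.926/(10.5 + 2.926) = 0.7300 V.
Then the unloaded second divider: V_B = V_A × R4/(R3+R4) = 0.7300 × 0.6678 = 0.4875 V.

V_B ≈ 0.488 V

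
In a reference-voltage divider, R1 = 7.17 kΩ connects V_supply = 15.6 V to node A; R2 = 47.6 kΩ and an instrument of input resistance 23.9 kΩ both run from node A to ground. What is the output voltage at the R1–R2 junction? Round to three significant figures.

V_out ≈ 10.8 V

First combine the lower leg with the load: R2 ‖ R_L = 15.91 kΩ.
Voltage divider with the loaded lower leg: V_out = 15.6 × 15.91/(7.17 + 15.91) = 15.6 × 0.6894 = 10.75 V.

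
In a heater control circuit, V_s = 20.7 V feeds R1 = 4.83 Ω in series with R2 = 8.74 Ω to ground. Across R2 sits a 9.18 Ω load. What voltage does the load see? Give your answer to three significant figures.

First combine the lower leg with the load: R2 ‖ R_L = 4.477 Ω.
Now apply the divider: V_out = 20.7 × 0.4811 = 9.958 V.
(Unloaded it would be 13.3 V; the load pulls it down.)

V_out ≈ 9.96 V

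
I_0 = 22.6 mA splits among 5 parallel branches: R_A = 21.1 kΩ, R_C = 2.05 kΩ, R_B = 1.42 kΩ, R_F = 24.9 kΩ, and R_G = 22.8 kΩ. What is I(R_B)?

I ≈ 12.0 mA

Conductances: ΣG = 1/21.1 + 1/2.05 + 1/1.42 + 1/24.9 + 1/22.8 = 1.323 (1/kΩ).
By the current-divider rule, I = I_0 · G_k/ΣG = 22.6 × 0.5321 = 12.03 mA.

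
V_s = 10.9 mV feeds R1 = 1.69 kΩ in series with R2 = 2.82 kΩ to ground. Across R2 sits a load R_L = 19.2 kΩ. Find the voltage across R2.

V_out ≈ 6.46 mV

The load sits in parallel with R2, giving an effective lower resistance R2' = R2·R_L/(R2+R_L) = 2.459 kΩ.
Voltage divider with the loaded lower leg: V_out = 10.9 × 2.459/(1.69 + 2.459) = 10.9 × 0.5927 = 6.460 mV.
(Unloaded it would be 6.82 mV; the load pulls it down.)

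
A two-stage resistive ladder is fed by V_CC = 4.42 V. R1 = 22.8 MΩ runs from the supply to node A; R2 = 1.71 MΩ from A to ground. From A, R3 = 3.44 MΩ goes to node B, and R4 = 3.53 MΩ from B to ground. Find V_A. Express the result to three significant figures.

V_A ≈ 0.251 V

The second stage (R3 + R4 = 6.970 MΩ) loads node A in parallel with R2.
R2 ‖ (R3+R4) = 1.373 MΩ.
So V_A = 4.42 × 0.05680 = 0.2511 V.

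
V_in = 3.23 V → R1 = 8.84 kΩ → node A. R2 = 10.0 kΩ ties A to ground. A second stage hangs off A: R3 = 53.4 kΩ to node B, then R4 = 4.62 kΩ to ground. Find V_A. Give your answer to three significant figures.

V_A ≈ 1.59 V

Looking into the second stage from A: R3 + R4 = 58.02 kΩ appears in parallel with R2.
R2 ‖ (R3+R4) = 8.530 kΩ.
V_A = 3.23 × 8.530/(8.84 + 8.530) = 1.586 V.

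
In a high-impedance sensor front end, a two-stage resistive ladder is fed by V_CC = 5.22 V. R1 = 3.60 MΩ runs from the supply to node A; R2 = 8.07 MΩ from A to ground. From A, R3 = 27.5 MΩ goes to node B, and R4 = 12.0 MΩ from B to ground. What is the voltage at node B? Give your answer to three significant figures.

V_B ≈ 1.03 V

Looking into the second stage from A: R3 + R4 = 39.50 MΩ appears in parallel with R2.
R2 ‖ (R3+R4) = 6.701 MΩ.
V_A = 5.22 × 6.701/(3.60 + 6.701) = 3.396 V.
V_B = V_A × 0.3038 = 1.032 V.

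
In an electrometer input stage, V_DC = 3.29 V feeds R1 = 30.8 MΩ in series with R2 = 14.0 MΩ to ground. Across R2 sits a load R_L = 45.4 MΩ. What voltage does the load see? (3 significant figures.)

R2 ‖ R_L = (14.0 × 45.4)/(14.0 + 45.4) = 10.70 MΩ.
Now apply the divider: V_out = 3.29 × 0.2578 = 0.8483 V.

V_out ≈ 0.848 V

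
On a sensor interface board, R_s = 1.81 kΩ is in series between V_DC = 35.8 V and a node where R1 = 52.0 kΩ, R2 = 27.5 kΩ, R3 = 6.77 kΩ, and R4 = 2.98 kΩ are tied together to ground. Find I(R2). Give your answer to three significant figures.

I ≈ 0.659 mA

Combine the parallel branches: R_p = (1/52.0 + 1/27.5 + 1/6.77 + 1/2.98)⁻¹ = 1.856 kΩ.
Node voltage V_A = V_DC · R_p/(R_s + R_p) = 35.8 × 0.5062 = 18.12 V.
Branch current I = V_A/R2 = 18.12/27.5 = 0.6590 mA.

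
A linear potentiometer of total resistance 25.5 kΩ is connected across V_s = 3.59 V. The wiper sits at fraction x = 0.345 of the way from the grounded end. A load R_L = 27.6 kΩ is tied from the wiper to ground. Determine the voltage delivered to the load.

V_out ≈ 1.02 V

Lower segment x·R_p = 8.797 kΩ; upper segment (1−x)·R_p = 16.70 kΩ.
(x·R_p) ‖ R_L = 6.671 kΩ.
Then V_out = V_s · 6.671/(16.70 + 6.671) = 1.025 V.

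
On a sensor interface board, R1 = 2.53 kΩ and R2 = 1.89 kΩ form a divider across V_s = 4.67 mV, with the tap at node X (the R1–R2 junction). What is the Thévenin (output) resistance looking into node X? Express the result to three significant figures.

R_th ≈ 1.08 kΩ

With V_s suppressed (replaced by a short), R_th = R1 ‖ R2 = (2.530 × 1.89)/(2.530 + 1.89) = 1.082 kΩ.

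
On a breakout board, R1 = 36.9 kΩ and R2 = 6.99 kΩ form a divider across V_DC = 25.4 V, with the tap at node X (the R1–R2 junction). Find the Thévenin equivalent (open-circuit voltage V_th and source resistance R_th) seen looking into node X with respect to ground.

V_th ≈ 4.05 V, R_th ≈ 5.88 kΩ

V_th is the unloaded tap voltage: V_DC · R2/(R1+R2) = 25.4 × 0.1593 = 4.045 V.
With V_DC suppressed (replaced by a short), R_th = R1 ‖ R2 = (36.90 × 6.99)/(36.90 + 6.99) = 5.877 kΩ.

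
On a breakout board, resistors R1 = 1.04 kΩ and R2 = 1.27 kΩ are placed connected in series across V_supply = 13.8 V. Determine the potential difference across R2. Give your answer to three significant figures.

Series total: ΣR = 1.04 + 1.27 = 2.310 kΩ.
Voltage divider: V = V_supply · (1.270 / 2.310) = 13.8 × 0.5498 = 7.587 V.

V ≈ 7.59 V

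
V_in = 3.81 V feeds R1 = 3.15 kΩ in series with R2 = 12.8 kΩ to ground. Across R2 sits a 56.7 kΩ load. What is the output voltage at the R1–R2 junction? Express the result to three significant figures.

R2 ‖ R_L = (12.8 × 56.7)/(12.8 + 56.7) = 10.44 kΩ.
Then V_out = V_in · R2'/(R1 + R2') = 3.81 × 10.44/13.59 = 2.927 V.

V_out ≈ 2.93 V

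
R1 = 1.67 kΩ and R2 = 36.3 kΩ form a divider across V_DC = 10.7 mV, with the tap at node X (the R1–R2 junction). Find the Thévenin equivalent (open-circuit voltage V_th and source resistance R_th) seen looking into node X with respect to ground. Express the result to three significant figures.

V_th ≈ 10.2 mV, R_th ≈ 1.60 kΩ

Open-circuit (no load on X): V_th = V_DC · R2/(R1 + R2) = 10.7 × 36.3/(1.670 + 36.3) = 10.23 mV.
With V_DC suppressed (replaced by a short), R_th = R1 ‖ R2 = (1.670 × 36.3)/(1.670 + 36.3) = 1.597 kΩ.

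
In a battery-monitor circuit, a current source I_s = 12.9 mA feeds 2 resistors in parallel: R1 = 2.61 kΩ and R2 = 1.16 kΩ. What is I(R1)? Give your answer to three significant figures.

Two-branch current divider: I_k = I_s · R_other/(R_1 + R_2).
I(R1) = 12.9 × 1.16/(2.61 + 1.16) = 12.9 × 0.3077 = 3.969 mA.

I ≈ 3.97 mA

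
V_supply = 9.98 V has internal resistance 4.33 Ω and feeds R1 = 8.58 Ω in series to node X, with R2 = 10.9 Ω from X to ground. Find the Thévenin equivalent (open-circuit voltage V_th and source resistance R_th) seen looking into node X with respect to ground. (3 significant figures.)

R1' = 4.33 + 8.58 = 12.91 Ω (source resistance + R1).
With X open, the divider is unloaded: V_th = 9.98 × 10.9/23.81 = 4.569 V.
Zeroing V_supply shorts the top of R1' to ground, so R_th = R1' ‖ R2 = 5.910 Ω.

V_th ≈ 4.57 V, R_th ≈ 5.91 Ω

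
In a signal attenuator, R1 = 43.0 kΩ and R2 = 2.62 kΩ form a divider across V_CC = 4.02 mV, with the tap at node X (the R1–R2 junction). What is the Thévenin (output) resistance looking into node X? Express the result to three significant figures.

R_th ≈ 2.47 kΩ

With V_CC suppressed (replaced by a short), R_th = R1 ‖ R2 = (43.00 × 2.62)/(43.00 + 2.62) = 2.470 kΩ.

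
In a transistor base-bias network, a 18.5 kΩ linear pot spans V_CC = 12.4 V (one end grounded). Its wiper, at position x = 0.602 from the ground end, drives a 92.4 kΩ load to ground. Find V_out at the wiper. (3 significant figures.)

V_out ≈ 7.12 V

Lower segment x·R_p = 11.14 kΩ; upper segment (1−x)·R_p = 7.363 kΩ.
R_L loads the lower segment: effective lower R = 9.939 kΩ.
Loaded-divider output: V_out = 12.4 × 0.5744 = 7.123 V.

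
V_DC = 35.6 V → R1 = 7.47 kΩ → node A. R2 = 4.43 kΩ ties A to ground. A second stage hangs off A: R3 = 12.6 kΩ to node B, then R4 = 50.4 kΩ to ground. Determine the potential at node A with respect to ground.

V_A ≈ 12.7 V

Looking into the second stage from A: R3 + R4 = 63.00 kΩ appears in parallel with R2.
R2 ‖ (R3+R4) = 4.139 kΩ.
So V_A = 35.6 × 0.3565 = 12.69 V.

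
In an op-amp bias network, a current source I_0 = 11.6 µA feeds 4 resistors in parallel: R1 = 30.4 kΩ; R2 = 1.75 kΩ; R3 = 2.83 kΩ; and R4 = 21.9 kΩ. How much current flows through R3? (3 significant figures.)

I ≈ 4.09 µA

Total conductance ΣG = 1/30.4 + 1/1.75 + 1/2.83 + 1/21.9 = 1.003 (units of 1/kΩ).
By the current-divider rule, I = I_0 · G_k/ΣG = 11.6 × 0.3522 = 4.085 µA.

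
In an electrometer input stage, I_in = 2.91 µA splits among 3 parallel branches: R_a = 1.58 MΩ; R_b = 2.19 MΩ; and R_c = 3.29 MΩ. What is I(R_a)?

ΣG = 1/1.58 + 1/2.19 + 1/3.29 = 1.393.
By the current-divider rule, I = I_in · G_k/ΣG = 2.91 × 0.4542 = 1.322 µA.

I ≈ 1.32 µA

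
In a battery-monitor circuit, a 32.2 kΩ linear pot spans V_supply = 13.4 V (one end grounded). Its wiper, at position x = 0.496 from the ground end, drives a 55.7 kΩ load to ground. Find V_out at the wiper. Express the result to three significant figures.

Split the track: R_lower = x·R_p = 15.97 kΩ, R_upper = (1−x)·R_p = 16.23 kΩ.
(x·R_p) ‖ R_L = 12.41 kΩ.
Loaded-divider output: V_out = 13.4 × 0.4334 = 5.807 V.
(Unloaded: V_out = x·V_supply = 6.65 V.)

V_out ≈ 5.81 V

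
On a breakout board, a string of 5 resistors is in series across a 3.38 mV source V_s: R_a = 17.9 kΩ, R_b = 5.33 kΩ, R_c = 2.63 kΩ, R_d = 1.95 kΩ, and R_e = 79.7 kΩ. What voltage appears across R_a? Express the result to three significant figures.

Series total: ΣR = 17.9 + 5.33 + 2.63 + 1.95 + 79.7 = 107.5 kΩ.
By the voltage-divider rule, V = 3.38 × 17.90/107.5 = 0.5628 mV.

V ≈ 0.563 mV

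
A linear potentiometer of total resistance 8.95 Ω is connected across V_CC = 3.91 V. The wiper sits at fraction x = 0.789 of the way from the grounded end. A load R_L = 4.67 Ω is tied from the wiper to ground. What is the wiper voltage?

The pot divides into 1.888 Ω above the wiper and 7.062 Ω below.
Lower segment in parallel with the load: 7.062 ‖ 4.67 = 2.811 Ω.
Loaded-divider output: V_out = 3.91 × 0.5982 = 2.339 V.
(Unloaded: V_out = x·V_CC = 3.08 V.)

V_out ≈ 2.34 V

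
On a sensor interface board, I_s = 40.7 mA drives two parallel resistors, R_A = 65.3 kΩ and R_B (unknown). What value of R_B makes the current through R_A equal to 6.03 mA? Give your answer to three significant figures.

The fraction through R_A equals R_B/(R_A+R_B).
6.03/40.7 = R_B/(R_A + R_B) → R_B = R_A · (0.1482)/(1 − 0.1482) = 65.3 × 0.1739 = 11.36 kΩ.

R_B ≈ 11.4 kΩ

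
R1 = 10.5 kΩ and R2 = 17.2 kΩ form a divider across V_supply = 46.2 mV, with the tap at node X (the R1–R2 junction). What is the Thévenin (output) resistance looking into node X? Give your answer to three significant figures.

With V_supply suppressed (replaced by a short), R_th = R1 ‖ R2 = (10.50 × 17.2)/(10.50 + 17.2) = 6.520 kΩ.

R_th ≈ 6.52 kΩ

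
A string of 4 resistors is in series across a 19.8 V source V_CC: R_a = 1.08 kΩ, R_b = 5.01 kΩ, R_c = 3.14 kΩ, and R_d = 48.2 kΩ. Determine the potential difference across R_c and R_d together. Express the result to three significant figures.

V ≈ 17.7 V

Series total: ΣR = 1.08 + 5.01 + 3.14 + 48.2 = 57.43 kΩ.
R_{R_c..R_d} = 3.14 + 48.2 = 51.34 kΩ.
V = V_CC · R/ΣR = 19.8 × 0.8940 = 17.70 V.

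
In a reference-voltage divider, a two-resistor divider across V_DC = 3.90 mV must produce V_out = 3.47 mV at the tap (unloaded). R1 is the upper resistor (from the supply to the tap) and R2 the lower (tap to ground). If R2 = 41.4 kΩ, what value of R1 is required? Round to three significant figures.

The divider ratio is R2/(R1+R2) = 3.47/3.90 = 0.8897.
So R1 = R2 · (V_DC/V_out − 1) = 41.4 × (3.90/3.47 − 1) = 41.4 × 0.1239 = 5.130 kΩ.

R1 ≈ 5.13 kΩ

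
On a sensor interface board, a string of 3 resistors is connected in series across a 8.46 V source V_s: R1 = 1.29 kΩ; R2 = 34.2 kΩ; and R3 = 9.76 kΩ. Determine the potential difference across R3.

Total series resistance ΣR = 1.29 + 34.2 + 9.76 = 45.25 kΩ.
V = V_s · R/ΣR = 8.46 × 0.2157 = 1.825 V.

V ≈ 1.82 V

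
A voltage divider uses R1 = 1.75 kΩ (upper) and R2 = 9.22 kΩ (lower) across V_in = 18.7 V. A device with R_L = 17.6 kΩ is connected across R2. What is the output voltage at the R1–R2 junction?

V_out ≈ 14.5 V

R2 ‖ R_L = (9.22 × 17.6)/(9.22 + 17.6) = 6.050 kΩ.
Then V_out = V_in · R2'/(R1 + R2') = 18.7 × 6.050/7.800 = 14.50 V.
(Unloaded it would be 15.7 V; the load pulls it down.)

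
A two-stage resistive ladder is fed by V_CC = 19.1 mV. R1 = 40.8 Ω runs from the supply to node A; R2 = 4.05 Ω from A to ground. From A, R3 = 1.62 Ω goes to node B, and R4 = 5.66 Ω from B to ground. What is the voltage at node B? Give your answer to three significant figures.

Node A sees R2 in parallel with the series input of stage 2, R3 + R4 = 7.280 Ω.
R2 ‖ (R3+R4) = 2.602 Ω.
First divider: V_A = V_CC · 2.602/(40.8 + 2.602) = 1.145 mV.
V_B = V_A × 0.7775 = 0.8904 mV.

V_B ≈ 0.890 mV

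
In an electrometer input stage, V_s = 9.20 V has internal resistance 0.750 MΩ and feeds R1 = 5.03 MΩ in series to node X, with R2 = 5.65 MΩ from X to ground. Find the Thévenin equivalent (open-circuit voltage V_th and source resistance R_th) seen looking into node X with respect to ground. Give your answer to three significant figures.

V_th ≈ 4.55 V, R_th ≈ 2.86 MΩ

R1' = 0.750 + 5.03 = 5.780 MΩ (source resistance + R1).
With X open, the divider is unloaded: V_th = 9.20 × 5.65/11.43 = 4.548 V.
Looking into X with the source shorted: R_th = R1'·R2/(R1'+R2) = 5.780 × 5.65/11.43 = 2.857 MΩ.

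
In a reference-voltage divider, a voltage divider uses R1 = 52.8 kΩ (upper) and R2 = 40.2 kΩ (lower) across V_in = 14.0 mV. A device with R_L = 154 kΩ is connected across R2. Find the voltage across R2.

V_out ≈ 5.27 mV

The load sits in parallel with R2, giving an effective lower resistance R2' = R2·R_L/(R2+R_L) = 31.88 kΩ.
Then V_out = V_in · R2'/(R1 + R2') = 14.0 × 31.88/84.68 = 5.271 mV.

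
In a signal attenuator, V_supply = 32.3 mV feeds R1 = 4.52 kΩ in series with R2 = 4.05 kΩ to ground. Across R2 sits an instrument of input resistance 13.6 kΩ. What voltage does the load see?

First combine the lower leg with the load: R2 ‖ R_L = 3.121 kΩ.
Now apply the divider: V_out = 32.3 × 0.4084 = 13.19 mV.

V_out ≈ 13.2 mV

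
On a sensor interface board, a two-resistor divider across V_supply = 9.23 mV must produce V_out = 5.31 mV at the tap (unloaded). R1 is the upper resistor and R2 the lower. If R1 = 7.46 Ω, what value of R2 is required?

The divider ratio is R2/(R1+R2) = 5.31/9.23 = 0.5753.
Rearranging, R2 = R1·k/(1−k) = 7.46 × 1.355 = 10.11 Ω.

R2 ≈ 10.1 Ω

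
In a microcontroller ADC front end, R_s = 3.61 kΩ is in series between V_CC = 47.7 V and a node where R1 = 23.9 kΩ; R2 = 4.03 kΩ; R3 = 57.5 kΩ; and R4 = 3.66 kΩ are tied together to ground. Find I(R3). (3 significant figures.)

Equivalent of the parallel group: R_p = 1.722 kΩ.
Node voltage V_A = V_CC · R_p/(R_s + R_p) = 47.7 × 0.3230 = 15.41 V.
Branch current I = V_A/R3 = 15.41/57.5 = 0.2680 mA.

I ≈ 0.268 mA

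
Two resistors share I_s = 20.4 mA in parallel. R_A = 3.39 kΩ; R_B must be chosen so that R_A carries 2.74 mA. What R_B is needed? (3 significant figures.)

The fraction through R_A equals R_B/(R_A+R_B).
With f = 0.1343, R_B = R_A · f/(1−f) = 3.39 × 0.1552 = 0.5260 kΩ.

R_B ≈ 0.526 kΩ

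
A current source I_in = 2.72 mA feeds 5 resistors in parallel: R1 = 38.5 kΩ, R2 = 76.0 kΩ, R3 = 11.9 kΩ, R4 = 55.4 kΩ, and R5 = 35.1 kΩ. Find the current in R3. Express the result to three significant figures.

Total conductance ΣG = 1/38.5 + 1/76.0 + 1/11.9 + 1/55.4 + 1/35.1 = 0.1697 (units of 1/kΩ).
R3 takes the fraction G_k/ΣG = 0.08403/0.1697 = 0.4952, so I = 2.72 × 0.4952 = 1.347 mA.

I ≈ 1.35 mA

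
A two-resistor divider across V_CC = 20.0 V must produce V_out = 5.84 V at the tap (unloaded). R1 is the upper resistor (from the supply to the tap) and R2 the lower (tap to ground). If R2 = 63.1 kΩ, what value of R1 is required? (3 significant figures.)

R1 ≈ 153 kΩ

The divider ratio is R2/(R1+R2) = 5.84/20.0 = 0.2920.
Rearranging, R1 = R2·(1−k)/k = 63.1 × 2.425 = 153.0 kΩ.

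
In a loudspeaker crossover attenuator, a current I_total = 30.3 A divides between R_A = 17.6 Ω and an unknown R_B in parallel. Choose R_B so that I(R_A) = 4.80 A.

Two-branch current divider: I_A = I_total · R_B/(R_A + R_B).
4.80/30.3 = R_B/(R_A + R_B) → R_B = R_A · (0.1584)/(1 − 0.1584) = 17.6 × 0.1882 = 3.313 Ω.

R_B ≈ 3.31 Ω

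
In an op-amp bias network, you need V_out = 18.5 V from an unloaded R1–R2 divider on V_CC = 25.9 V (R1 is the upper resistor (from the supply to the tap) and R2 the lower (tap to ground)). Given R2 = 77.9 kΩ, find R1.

R1 ≈ 31.2 kΩ

V_out/V_CC = R2/(R1+R2) = 0.7143.
Rearranging, R1 = R2·(1−k)/k = 77.9 × 0.4000 = 31.16 kΩ.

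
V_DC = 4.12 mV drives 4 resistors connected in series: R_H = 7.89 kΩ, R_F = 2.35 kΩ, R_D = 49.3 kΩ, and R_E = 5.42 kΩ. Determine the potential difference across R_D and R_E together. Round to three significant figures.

Total series resistance ΣR = 7.89 + 2.35 + 49.3 + 5.42 = 64.96 kΩ.
R_{R_D..R_E} = 49.3 + 5.42 = 54.72 kΩ.
Voltage divider: V = V_DC · (54.72 / 64.96) = 4.12 × 0.8424 = 3.471 mV.

V ≈ 3.47 mV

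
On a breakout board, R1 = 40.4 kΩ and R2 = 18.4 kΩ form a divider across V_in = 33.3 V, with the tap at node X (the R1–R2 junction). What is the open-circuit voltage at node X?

V_th ≈ 10.4 V

Open-circuit (no load on X): V_th = V_in · R2/(R1 + R2) = 33.3 × 18.4/(40.40 + 18.4) = 10.42 V.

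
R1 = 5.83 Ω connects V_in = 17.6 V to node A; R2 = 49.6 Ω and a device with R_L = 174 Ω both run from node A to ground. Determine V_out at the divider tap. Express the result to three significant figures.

R2 ‖ R_L = (49.6 × 174)/(49.6 + 174) = 38.60 Ω.
Now apply the divider: V_out = 17.6 × 0.8688 = 15.29 V.
(Unloaded it would be 15.7 V; the load pulls it down.)

V_out ≈ 15.3 V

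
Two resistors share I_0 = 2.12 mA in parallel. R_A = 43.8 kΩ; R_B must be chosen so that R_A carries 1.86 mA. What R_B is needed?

R_B ≈ 313 kΩ

The fraction through R_A equals R_B/(R_A+R_B).
With f = 0.8774, R_B = R_A · f/(1−f) = 43.8 × 7.154 = 313.3 kΩ.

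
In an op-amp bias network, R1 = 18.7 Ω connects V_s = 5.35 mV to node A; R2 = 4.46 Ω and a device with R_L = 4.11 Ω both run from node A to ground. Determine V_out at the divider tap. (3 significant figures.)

R2 ‖ R_L = (4.46 × 4.11)/(4.46 + 4.11) = 2.139 Ω.
Then V_out = V_s · R2'/(R1 + R2') = 5.35 × 2.139/20.84 = 0.5491 mV.
(Unloaded it would be 1.03 mV; the load pulls it down.)

V_out ≈ 0.549 mV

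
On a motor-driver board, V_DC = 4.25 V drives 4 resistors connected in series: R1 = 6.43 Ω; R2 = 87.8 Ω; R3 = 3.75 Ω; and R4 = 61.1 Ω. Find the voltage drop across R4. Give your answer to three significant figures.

V ≈ 1.63 V

ΣR = 6.43 + 87.8 + 3.75 + 61.1 = 159.1 Ω.
By the voltage-divider rule, V = 4.25 × 61.10/159.1 = 1.632 V.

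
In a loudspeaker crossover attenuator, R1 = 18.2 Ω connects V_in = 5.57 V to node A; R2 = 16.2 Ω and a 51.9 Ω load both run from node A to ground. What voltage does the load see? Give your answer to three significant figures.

V_out ≈ 2.25 V

The load sits in parallel with R2, giving an effective lower resistance R2' = R2·R_L/(R2+R_L) = 12.35 Ω.
Then V_out = V_in · R2'/(R1 + R2') = 5.57 × 12.35/30.55 = 2.251 V.
(Unloaded it would be 2.62 V; the load pulls it down.)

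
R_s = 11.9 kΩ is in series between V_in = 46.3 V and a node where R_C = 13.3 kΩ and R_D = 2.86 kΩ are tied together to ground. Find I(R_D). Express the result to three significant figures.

I ≈ 2.67 mA

Combine the parallel branches: R_p = (1/13.3 + 1/2.86)⁻¹ = 2.354 kΩ.
V_A by voltage divider: V_A = 46.3 × 2.354/(11.9 + 2.354) = 7.646 V.
I(R_D) = V_A / R_D = 7.646/2.86 = 2.673 mA.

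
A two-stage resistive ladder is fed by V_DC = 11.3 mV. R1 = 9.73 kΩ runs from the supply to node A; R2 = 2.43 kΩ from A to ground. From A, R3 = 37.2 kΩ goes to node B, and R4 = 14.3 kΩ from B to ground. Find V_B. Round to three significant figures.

Node A sees R2 in parallel with the series input of stage 2, R3 + R4 = 51.50 kΩ.
R2 ‖ (R3+R4) = 2.321 kΩ.
First divider: V_A = V_DC · 2.321/(9.73 + 2.321) = 2.176 mV.
Stage 2 is unloaded, so V_B = V_A · R4/(R3+R4) = 2.176 × 14.3/51.50 = 0.6042 mV.

V_B ≈ 0.604 mV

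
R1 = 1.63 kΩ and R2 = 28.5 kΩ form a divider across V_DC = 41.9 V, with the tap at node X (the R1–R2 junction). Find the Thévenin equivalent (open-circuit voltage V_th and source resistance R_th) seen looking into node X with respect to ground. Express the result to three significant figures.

V_th ≈ 39.6 V, R_th ≈ 1.54 kΩ

V_th is the unloaded tap voltage: V_DC · R2/(R1+R2) = 41.9 × 0.9459 = 39.63 V.
Zeroing V_DC shorts the top of R1 to ground, so R_th = R1 ‖ R2 = 1.542 kΩ.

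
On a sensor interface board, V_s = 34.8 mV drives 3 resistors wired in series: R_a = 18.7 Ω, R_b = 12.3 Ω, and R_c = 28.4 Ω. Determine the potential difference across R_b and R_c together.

ΣR = 18.7 + 12.3 + 28.4 = 59.40 Ω.
R_{R_b..R_c} = 12.3 + 28.4 = 40.70 Ω.
Voltage divider: V = V_s · (40.70 / 59.40) = 34.8 × 0.6852 = 23.84 mV.

V ≈ 23.8 mV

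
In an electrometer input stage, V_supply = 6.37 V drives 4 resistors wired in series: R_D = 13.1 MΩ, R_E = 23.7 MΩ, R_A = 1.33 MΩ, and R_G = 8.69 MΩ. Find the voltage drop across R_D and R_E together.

Series total: ΣR = 13.1 + 23.7 + 1.33 + 8.69 = 46.82 MΩ.
R_{R_D..R_E} = 13.1 + 23.7 = 36.80 MΩ.
By the voltage-divider rule, V = 6.37 × 36.80/46.82 = 5.007 V.

V ≈ 5.01 V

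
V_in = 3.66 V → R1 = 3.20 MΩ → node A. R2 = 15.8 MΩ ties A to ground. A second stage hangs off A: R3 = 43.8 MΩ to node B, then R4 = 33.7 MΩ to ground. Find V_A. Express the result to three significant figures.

V_A ≈ 2.94 V

The second stage (R3 + R4 = 77.50 MΩ) loads node A in parallel with R2.
Effective lower resistance at A: R2 ‖ 77.50 = 13.12 MΩ.
V_A = 3.66 × 13.12/(3.20 + 13.12) = 2.943 V.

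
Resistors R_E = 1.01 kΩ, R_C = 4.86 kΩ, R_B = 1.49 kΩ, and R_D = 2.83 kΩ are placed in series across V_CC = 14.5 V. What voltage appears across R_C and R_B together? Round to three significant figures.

Series total: ΣR = 1.01 + 4.86 + 1.49 + 2.83 = 10.19 kΩ.
R_{R_C..R_B} = 4.86 + 1.49 = 6.350 kΩ.
V = V_CC · R/ΣR = 14.5 × 0.6232 = 9.036 V.

V ≈ 9.04 V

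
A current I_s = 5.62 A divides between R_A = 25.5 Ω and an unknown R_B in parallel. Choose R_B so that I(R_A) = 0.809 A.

In a two-way split, I_A/I_s = R_B/(R_A + R_B).
0.809/5.62 = R_B/(R_A + R_B) → R_B = R_A · (0.1440)/(1 − 0.1440) = 25.5 × 0.1682 = 4.288 Ω.

R_B ≈ 4.29 Ω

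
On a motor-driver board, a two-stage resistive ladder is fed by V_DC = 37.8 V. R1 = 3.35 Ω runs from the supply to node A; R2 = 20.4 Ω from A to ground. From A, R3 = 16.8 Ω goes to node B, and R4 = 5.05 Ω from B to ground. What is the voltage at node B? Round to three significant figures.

V_B ≈ 6.63 V

The second stage (R3 + R4 = 21.85 Ω) loads node A in parallel with R2.
R2 ‖ (R3+R4) = 10.55 Ω.
V_A = 37.8 × 10.55/(3.35 + 10.55) = 28.69 V.
V_B = V_A × 0.2311 = 6.631 V.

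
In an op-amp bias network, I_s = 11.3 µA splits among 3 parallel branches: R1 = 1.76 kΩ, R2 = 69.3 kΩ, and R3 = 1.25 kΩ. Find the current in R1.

I ≈ 4.64 µA

ΣG = 1/1.76 + 1/69.3 + 1/1.25 = 1.383.
By the current-divider rule, I = I_s · G_k/ΣG = 11.3 × 0.4109 = 4.644 µA.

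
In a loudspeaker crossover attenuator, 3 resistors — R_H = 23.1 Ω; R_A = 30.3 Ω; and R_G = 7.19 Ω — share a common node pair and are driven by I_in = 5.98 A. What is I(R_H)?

I ≈ 1.20 A

Conductances: ΣG = 1/23.1 + 1/30.3 + 1/7.19 = 0.2154 (1/Ω).
R_H takes the fraction G_k/ΣG = 0.04329/0.2154 = 0.2010, so I = 5.98 × 0.2010 = 1.202 A.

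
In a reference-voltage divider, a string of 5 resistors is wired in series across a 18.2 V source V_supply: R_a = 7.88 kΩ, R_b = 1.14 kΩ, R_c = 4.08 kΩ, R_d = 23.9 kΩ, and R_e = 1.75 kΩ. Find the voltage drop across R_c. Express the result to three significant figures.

V ≈ 1.92 V

Series total: ΣR = 7.88 + 1.14 + 4.08 + 23.9 + 1.75 = 38.75 kΩ.
By the voltage-divider rule, V = 18.2 × 4.080/38.75 = 1.916 V.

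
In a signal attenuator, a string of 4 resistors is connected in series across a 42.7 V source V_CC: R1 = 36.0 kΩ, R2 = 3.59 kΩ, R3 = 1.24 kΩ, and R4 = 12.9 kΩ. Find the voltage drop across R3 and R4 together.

ΣR = 36.0 + 3.59 + 1.24 + 12.9 = 53.73 kΩ.
R_{R3..R4} = 1.24 + 12.9 = 14.14 kΩ.
By the voltage-divider rule, V = 42.7 × 14.14/53.73 = 11.24 V.

V ≈ 11.2 V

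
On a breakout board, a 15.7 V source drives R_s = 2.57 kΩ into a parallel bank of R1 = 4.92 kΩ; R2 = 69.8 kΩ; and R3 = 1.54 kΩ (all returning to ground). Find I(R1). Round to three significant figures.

Combine the parallel branches: R_p = (1/4.92 + 1/69.8 + 1/1.54)⁻¹ = 1.153 kΩ.
V_A = 15.7 × 1.153/3.723 = 4.864 V.
I(R1) = V_A / R1 = 4.864/4.92 = 0.9886 mA.

I ≈ 0.989 mA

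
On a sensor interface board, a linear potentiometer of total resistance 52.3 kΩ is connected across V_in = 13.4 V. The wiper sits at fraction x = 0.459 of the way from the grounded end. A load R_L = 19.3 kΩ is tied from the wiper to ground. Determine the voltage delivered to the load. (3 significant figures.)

The pot divides into 28.29 kΩ above the wiper and 24.01 kΩ below.
Lower segment in parallel with the load: 24.01 ‖ 19.3 = 10.70 kΩ.
V_out = 13.4 × 10.70/(28.29 + 10.70) = 3.677 V.

V_out ≈ 3.68 V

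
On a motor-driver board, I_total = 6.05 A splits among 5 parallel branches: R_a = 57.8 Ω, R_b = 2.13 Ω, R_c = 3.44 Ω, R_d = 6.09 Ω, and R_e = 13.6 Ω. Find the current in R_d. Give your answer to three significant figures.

I ≈ 0.979 A

Total conductance ΣG = 1/57.8 + 1/2.13 + 1/3.44 + 1/6.09 + 1/13.6 = 1.015 (units of 1/Ω).
Current divider: I(R_d) = I_total · G_k/ΣG = 6.05 × (0.1642/1.015) = 6.05 × 0.1617 = 0.9785 A.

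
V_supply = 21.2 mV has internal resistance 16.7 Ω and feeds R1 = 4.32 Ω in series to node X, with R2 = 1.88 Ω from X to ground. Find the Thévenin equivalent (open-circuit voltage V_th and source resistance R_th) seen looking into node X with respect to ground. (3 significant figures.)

R1' = 16.7 + 4.32 = 21.02 Ω (source resistance + R1).
V_th is the unloaded tap voltage: V_supply · R2/(R1'+R2) = 21.2 × 0.08210 = 1.740 mV.
Looking into X with the source shorted: R_th = R1'·R2/(R1'+R2) = 21.02 × 1.88/22.90 = 1.726 Ω.

V_th ≈ 1.74 mV, R_th ≈ 1.73 Ω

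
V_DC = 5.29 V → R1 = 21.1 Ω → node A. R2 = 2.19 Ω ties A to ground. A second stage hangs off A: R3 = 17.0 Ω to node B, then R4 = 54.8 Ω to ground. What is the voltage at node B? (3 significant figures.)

V_B ≈ 0.369 V

Looking into the second stage from A: R3 + R4 = 71.80 Ω appears in parallel with R2.
R2 ‖ (R3+R4) = 2.125 Ω.
V_A = 5.29 × 2.125/(21.1 + 2.125) = 0.4841 V.
Stage 2 is unloaded, so V_B = V_A · R4/(R3+R4) = 0.4841 × 54.8/71.80 = 0.3694 V.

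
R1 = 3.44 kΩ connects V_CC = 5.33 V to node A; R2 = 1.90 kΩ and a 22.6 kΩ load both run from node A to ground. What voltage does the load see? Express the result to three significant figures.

V_out ≈ 1.80 V

First combine the lower leg with the load: R2 ‖ R_L = 1.753 kΩ.
Voltage divider with the loaded lower leg: V_out = 5.33 × 1.753/(3.44 + 1.753) = 5.33 × 0.3375 = 1.799 V.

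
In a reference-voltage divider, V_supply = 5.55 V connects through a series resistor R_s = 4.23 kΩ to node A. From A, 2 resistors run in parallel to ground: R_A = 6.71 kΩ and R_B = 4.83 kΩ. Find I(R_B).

I ≈ 0.458 mA

Parallel bank: R_p = 1/(1/6.71 + 1/4.83) = 2.808 kΩ.
V_A = 5.55 × 2.808/7.038 = 2.215 V.
I(R_B) = V_A / R_B = 2.215/4.83 = 0.4585 mA.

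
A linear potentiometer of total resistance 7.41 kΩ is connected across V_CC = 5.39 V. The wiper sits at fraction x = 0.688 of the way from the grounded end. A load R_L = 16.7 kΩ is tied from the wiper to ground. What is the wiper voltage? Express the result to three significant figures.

The pot divides into 2.312 kΩ above the wiper and 5.098 kΩ below.
Lower segment in parallel with the load: 5.098 ‖ 16.7 = 3.906 kΩ.
Then V_out = V_CC · 3.906/(2.312 + 3.906) = 3.386 V.

V_out ≈ 3.39 V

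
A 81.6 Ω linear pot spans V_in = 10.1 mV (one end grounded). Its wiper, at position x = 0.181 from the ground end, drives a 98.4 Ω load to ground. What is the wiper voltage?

Split the track: R_lower = x·R_p = 14.77 Ω, R_upper = (1−x)·R_p = 66.83 Ω.
Lower segment in parallel with the load: 14.77 ‖ 98.4 = 12.84 Ω.
Then V_out = V_in · 12.84/(66.83 + 12.84) = 1.628 mV.

V_out ≈ 1.63 mV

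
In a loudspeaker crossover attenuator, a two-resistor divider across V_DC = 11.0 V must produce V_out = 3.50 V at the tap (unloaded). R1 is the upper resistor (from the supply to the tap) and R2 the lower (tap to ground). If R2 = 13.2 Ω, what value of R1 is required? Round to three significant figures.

R1 ≈ 28.3 Ω

Required fraction k = V_out/V_DC = 0.3182.
R1 = R2·(1/k − 1) = 13.2 × 2.143 = 28.29 Ω.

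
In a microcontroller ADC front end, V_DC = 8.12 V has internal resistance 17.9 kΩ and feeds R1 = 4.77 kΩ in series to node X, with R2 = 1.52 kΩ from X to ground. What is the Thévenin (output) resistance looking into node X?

R_th ≈ 1.42 kΩ

R1' = 17.9 + 4.77 = 22.67 kΩ (source resistance + R1).
Looking into X with the source shorted: R_th = R1'·R2/(R1'+R2) = 22.67 × 1.52/24.19 = 1.424 kΩ.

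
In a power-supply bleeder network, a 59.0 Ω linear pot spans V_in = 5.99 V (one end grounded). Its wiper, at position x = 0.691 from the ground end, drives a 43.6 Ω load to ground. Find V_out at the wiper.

Split the track: R_lower = x·R_p = 40.77 Ω, R_upper = (1−x)·R_p = 18.23 Ω.
(x·R_p) ‖ R_L = 21.07 Ω.
Loaded-divider output: V_out = 5.99 × 0.5361 = 3.211 V.

V_out ≈ 3.21 V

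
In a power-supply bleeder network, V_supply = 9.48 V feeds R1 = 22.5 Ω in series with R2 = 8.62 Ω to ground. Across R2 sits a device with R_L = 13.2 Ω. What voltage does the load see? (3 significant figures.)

V_out ≈ 1.78 V

R2 ‖ R_L = (8.62 × 13.2)/(8.62 + 13.2) = 5.215 Ω.
Now apply the divider: V_out = 9.48 × 0.1882 = 1.784 V.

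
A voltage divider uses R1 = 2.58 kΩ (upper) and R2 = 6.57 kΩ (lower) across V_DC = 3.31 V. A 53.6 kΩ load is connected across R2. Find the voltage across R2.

V_out ≈ 2.30 V

First combine the lower leg with the load: R2 ‖ R_L = 5.853 kΩ.
Then V_out = V_DC · R2'/(R1 + R2') = 3.31 × 5.853/8.433 = 2.297 V.
(Unloaded it would be 2.38 V; the load pulls it down.)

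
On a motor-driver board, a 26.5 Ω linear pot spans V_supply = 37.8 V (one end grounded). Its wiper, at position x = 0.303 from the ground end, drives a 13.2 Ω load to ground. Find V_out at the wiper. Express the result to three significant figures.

Lower segment x·R_p = 8.030 Ω; upper segment (1−x)·R_p = 18.47 Ω.
R_L loads the lower segment: effective lower R = 4.993 Ω.
Then V_out = V_supply · 4.993/(18.47 + 4.993) = 8.043 V.
(Unloaded: V_out = x·V_supply = 11.5 V.)

V_out ≈ 8.04 V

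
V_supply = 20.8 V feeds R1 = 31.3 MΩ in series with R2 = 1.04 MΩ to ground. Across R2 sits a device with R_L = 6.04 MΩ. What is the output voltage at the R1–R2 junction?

First combine the lower leg with the load: R2 ‖ R_L = 0.8872 MΩ.
Voltage divider with the loaded lower leg: V_out = 20.8 × 0.8872/(31.3 + 0.8872) = 20.8 × 0.02756 = 0.5733 V.
(Unloaded it would be 0.669 V; the load pulls it down.)

V_out ≈ 0.573 V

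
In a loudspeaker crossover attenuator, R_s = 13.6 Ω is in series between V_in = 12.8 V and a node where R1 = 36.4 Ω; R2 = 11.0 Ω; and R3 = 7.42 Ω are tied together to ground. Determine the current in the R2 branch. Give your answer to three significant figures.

Combine the parallel branches: R_p = (1/36.4 + 1/11.0 + 1/7.42)⁻¹ = 3.950 Ω.
V_A = 12.8 × 3.950/17.55 = 2.881 V.
Branch current I = V_A/R2 = 2.881/11.0 = 0.2619 A.

I ≈ 0.262 A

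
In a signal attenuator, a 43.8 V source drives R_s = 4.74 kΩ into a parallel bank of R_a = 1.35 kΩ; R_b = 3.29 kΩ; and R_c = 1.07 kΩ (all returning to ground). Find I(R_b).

I ≈ 1.28 mA

Parallel bank: R_p = 1/(1/1.35 + 1/3.29 + 1/1.07) = 0.5052 kΩ.
V_A by voltage divider: V_A = 43.8 × 0.5052/(4.74 + 0.5052) = 4.219 V.
I(R_b) = V_A / R_b = 4.219/3.29 = 1.282 mA.
(Check via current divider: I_total = 8.350 mA; share G_k/ΣG = 0.1536 → same result.)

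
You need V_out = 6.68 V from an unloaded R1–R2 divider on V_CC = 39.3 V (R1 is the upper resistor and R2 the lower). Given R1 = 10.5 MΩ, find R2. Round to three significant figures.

R2 ≈ 2.15 MΩ

Required fraction k = V_out/V_CC = 0.1700.
So R2 = R1 · V_out/(V_CC − V_out) = 10.5 × 6.68/(39.3 − 6.68) = 10.5 × 0.2048 = 2.150 MΩ.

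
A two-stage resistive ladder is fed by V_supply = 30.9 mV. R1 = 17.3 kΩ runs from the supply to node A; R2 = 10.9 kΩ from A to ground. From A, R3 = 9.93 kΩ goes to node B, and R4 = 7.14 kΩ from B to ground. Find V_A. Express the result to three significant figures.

The second stage (R3 + R4 = 17.07 kΩ) loads node A in parallel with R2.
Effective lower resistance at A: R2 ‖ 17.07 = 6.652 kΩ.
First divider: V_A = V_supply · 6.652/(17.3 + 6.652) = 8.582 mV.

V_A ≈ 8.58 mV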